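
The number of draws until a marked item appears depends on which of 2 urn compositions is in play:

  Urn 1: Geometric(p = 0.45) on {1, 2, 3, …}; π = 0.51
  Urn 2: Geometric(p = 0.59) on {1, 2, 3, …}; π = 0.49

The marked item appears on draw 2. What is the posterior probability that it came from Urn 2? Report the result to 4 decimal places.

0.4843

Apply Bayes' rule: the posterior for each component is proportional to its prior times its likelihood at x.
Geometric probabilities:
  f_1 = 0.45·(1−0.45)^1 = 0.45·0.55 = 0.2475
  f_2 = 0.59·(1−0.59)^1 = 0.59·0.41 = 0.2419
Weight by the priors:
  π_1·f_1 = 0.51 × 0.2475 = 0.126225
  π_2·f_2 = 0.49 × 0.2419 = 0.118531
Marginal: 0.126225 + 0.118531 = 0.244756
Responsibility of Urn 2: 0.118531 / 0.244756 ≈ 0.4843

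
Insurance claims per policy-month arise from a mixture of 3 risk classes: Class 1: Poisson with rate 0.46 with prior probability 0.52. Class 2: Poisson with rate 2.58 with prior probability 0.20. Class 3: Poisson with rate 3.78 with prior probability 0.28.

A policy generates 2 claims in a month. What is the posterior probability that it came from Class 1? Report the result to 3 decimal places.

P(component k | x) = π_k·f_k(x) / marginal(x), where marginal(x) = Σ_j π_j·f_j(x).
Poisson probabilities:
  f_1 = 0.0667898
  f_2 = 0.252191
  f_3 = 0.16305
Prior × likelihood for each component:
  π_1·f_1 = 0.52 × 0.0667898 = 0.0347307
  π_2·f_2 = 0.20 × 0.252191 = 0.0504382
  π_3·f_3 = 0.28 × 0.16305 = 0.045654
Sum: 0.0347307 + 0.0504382 + 0.045654 = 0.130823
P(Class 1 | the observation) ≈ 0.265

0.265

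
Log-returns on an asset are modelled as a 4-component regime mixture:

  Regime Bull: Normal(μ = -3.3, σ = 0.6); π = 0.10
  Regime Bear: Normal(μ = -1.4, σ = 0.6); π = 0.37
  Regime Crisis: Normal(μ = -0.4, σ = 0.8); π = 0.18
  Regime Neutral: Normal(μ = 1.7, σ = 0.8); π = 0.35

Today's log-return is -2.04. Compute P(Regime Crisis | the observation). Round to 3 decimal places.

Apply Bayes' rule: the posterior for each component is proportional to its prior times its likelihood at x.
Component likelihoods at x = -2.04:
  f_Bull = (1/(0.6·√(2π)))·exp(−(-2.04−-3.3)²/(2·0.6²)) = 0.664904·exp(-2.20500) = 0.073306
  f_Bear = (1/(0.6·√(2π)))·exp(−(-2.04−-1.4)²/(2·0.6²)) = 0.664904·exp(-0.56889) = 0.376438
  f_Crisis = (1/(0.8·√(2π)))·exp(−(-2.04−-0.4)²/(2·0.8²)) = 0.498678·exp(-2.10125) = 0.06099
  f_Neutral = (1/(0.8·√(2π)))·exp(−(-2.04−1.7)²/(2·0.8²)) = 0.498678·exp(-10.92781) = 8.95223e-06
Prior × likelihood for each component:
  P(Z=Bull)·f_Bull = 0.10 × 0.073306 = 0.0073306
  P(Z=Bear)·f_Bear = 0.37 × 0.376438 = 0.139282
  P(Z=Crisis)·f_Crisis = 0.18 × 0.06099 = 0.0109782
  P(Z=Neutral)·f_Neutral = 0.35 × 8.95223e-06 = 3.13328e-06
Denominator: 0.0073306 + 0.139282 + 0.0109782 + 3.13328e-06 = 0.157594
P(Regime Crisis | the observation) = 0.0109782 / 0.157594 ≈ 0.070

0.070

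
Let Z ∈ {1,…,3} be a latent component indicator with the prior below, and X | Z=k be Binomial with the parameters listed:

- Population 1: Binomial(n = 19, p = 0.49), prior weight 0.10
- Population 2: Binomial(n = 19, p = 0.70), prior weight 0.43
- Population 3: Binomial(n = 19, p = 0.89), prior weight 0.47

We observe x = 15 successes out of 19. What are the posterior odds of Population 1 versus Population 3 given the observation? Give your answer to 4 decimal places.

0.0127

The posterior odds equal the prior odds times the likelihood ratio: (P(Z=i)/P(Z=j))·(f_i(x)/f_j(x)).
Evaluate each component's likelihood at the observed value:
  p_1 = C(19,15)·0.49^15·0.51^4 = 3876·2.25393e-05·0.067652 = 0.00591025
  p_2 = C(19,15)·0.70^15·0.30^4 = 3876·0.00474756·0.0081 = 0.149053
  p_3 = C(19,15)·0.89^15·0.11^4 = 3876·0.174121·0.00014641 = 0.0988108
Posterior odds = (P(Z=1)·p_1) / (P(Z=3)·p_3) = (0.10·0.00591025) / (0.47·0.0988108) = 0.000591025 / 0.0464411 ≈ 0.0127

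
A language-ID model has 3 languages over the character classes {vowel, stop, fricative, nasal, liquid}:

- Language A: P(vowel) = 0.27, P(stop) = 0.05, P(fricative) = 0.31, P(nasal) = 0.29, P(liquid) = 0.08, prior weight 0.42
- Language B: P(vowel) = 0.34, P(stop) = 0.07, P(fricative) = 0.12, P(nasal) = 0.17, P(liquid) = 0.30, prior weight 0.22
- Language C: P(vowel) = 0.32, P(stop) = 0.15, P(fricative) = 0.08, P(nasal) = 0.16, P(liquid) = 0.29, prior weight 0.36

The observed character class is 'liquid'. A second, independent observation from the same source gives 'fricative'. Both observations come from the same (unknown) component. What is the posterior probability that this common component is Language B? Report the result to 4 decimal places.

0.2968

Apply Bayes' rule: the posterior for each component is proportional to its prior times its likelihood at x.
Since both observations come from the same component, the likelihood for component k is f_k(x₁)·f_k(x₂).
  L_A = [0.08] × [0.31] = 0.0248
  L_B = [0.3] × [0.12] = 0.036
  L_C = [0.29] × [0.08] = 0.0232
Prior × likelihood for each component:
  π_A·L_A = 0.42 × 0.0248 = 0.010416
  π_B·L_B = 0.22 × 0.036 = 0.00792
  π_C·L_C = 0.36 × 0.0232 = 0.008352
Sum: 0.010416 + 0.00792 + 0.008352 = 0.026688
Responsibility of Language B: 0.00792 / 0.026688 ≈ 0.2968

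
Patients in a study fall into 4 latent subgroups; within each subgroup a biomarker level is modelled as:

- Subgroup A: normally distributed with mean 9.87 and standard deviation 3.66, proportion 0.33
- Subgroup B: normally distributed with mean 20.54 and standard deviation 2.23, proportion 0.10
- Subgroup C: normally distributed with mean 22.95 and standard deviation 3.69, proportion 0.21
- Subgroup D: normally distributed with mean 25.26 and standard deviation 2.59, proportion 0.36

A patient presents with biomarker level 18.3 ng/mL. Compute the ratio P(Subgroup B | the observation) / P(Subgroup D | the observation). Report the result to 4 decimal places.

Posterior odds = (w_i f_i(x)) / (w_j f_j(x)); the normalising sum cancels.
Component likelihoods at x = 18.3 ng/mL:
  p_A = 0.00768144
  p_B = 0.10802
  p_C = 0.0488711
  p_D = 0.00416401
Posterior odds = (w_B·p_B) / (w_D·p_D) = (0.10·0.10802) / (0.36·0.00416401) = 0.010802 / 0.00149904 ≈ 7.2060

7.2060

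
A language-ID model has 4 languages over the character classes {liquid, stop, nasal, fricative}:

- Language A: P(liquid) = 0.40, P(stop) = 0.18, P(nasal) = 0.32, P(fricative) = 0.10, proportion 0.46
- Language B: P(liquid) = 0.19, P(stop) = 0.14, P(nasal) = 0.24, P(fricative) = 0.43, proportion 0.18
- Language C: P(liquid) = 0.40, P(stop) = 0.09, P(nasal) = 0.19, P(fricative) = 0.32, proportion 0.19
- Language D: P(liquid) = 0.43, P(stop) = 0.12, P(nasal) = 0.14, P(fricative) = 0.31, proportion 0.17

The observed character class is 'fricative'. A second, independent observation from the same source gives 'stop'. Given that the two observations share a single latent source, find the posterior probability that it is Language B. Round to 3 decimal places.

The responsibility of component k is P(Z=k) f_k(x) divided by Σ_j P(Z=j) f_j(x).
Since both observations come from the same component, the likelihood for component k is f_k(x₁)·f_k(x₂).
  p_A = [P(fricative | comp) = 0.10] × [0.18] = 0.018
  p_B = [P(fricative | comp) = 0.43] × [0.14] = 0.0602
  p_C = [P(fricative | comp) = 0.32] × [0.09] = 0.0288
  p_D = [P(fricative | comp) = 0.31] × [0.12] = 0.0372
Prior × likelihood for each component:
  P(Z=A)·p_A = 0.46 × 0.018 = 0.00828
  P(Z=B)·p_B = 0.18 × 0.0602 = 0.010836
  P(Z=C)·p_C = 0.19 × 0.0288 = 0.005472
  P(Z=D)·p_D = 0.17 × 0.0372 = 0.006324
Normaliser: 0.00828 + 0.010836 + 0.005472 + 0.006324 = 0.030912
P(Language B | x) ≈ 0.351

0.351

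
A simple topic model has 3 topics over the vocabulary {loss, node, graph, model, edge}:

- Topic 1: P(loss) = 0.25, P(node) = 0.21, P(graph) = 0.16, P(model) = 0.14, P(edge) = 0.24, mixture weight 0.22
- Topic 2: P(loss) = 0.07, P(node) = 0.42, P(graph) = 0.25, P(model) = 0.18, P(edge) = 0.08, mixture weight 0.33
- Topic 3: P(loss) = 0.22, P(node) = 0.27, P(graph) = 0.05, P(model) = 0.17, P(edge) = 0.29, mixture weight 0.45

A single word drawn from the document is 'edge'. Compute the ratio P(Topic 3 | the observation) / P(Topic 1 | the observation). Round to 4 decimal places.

The posterior odds equal the prior odds times the likelihood ratio: (P(Z=i)/P(Z=j))·(f_i(x)/f_j(x)).
Component likelihoods at x = 'edge':
  f_1 = 0.24
  f_2 = 0.08
  f_3 = 0.29
Odds = (0.45/0.22) × (0.29/0.24) = 2.04545 × 1.20833 ≈ 2.4716

2.4716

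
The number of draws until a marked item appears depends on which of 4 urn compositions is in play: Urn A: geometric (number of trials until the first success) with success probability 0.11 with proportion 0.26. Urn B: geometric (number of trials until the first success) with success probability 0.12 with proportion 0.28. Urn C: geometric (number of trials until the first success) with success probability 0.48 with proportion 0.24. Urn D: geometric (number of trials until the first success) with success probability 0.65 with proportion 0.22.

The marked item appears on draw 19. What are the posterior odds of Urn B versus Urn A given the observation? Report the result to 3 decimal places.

0.959

Only the two components matter; the odds are (P(Z=i) f_i(x)) / (P(Z=j) f_j(x)).
Component likelihoods at x = 19:
  f_A = 0.11·(1−0.11)^18 = 0.11·0.12275 = 0.0135025
  f_B = 0.12·(1−0.12)^18 = 0.12·0.100159 = 0.012019
  f_C = 0.48·(1−0.48)^18 = 0.48·7.72788e-06 = 3.70938e-06
  f_D = 0.65·(1−0.65)^18 = 0.65·6.2119e-09 = 4.03774e-09
Odds = (0.28/0.26) × (0.012019/0.0135025) = 1.07692 × 0.890136 ≈ 0.959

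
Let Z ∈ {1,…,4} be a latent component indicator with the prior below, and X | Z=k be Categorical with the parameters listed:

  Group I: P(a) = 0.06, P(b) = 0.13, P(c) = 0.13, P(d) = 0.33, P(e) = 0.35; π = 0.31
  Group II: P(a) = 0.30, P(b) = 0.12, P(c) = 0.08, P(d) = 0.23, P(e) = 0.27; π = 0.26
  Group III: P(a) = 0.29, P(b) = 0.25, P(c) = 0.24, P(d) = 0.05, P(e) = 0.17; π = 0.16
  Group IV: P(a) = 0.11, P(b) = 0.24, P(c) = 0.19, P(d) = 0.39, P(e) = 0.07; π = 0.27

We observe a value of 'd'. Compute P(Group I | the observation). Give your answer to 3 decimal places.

Posterior ∝ prior × likelihood, so P(k | x) ∝ w_k f_k(x); normalise over all components.
Categorical probabilities:
  f_I = P(d | comp) = 0.33
  f_II = P(d | comp) = 0.23
  f_III = P(d | comp) = 0.05
  f_IV = P(d | comp) = 0.39
Prior × likelihood for each component:
  w_I·f_I = 0.31 × 0.33 = 0.1023
  w_II·f_II = 0.26 × 0.23 = 0.0598
  w_III·f_III = 0.16 × 0.05 = 0.008
  w_IV·f_IV = 0.27 × 0.39 = 0.1053
Normaliser: 0.1023 + 0.0598 + 0.008 + 0.1053 = 0.2754
Responsibility of Group I: 0.1023 / 0.2754 ≈ 0.371

0.371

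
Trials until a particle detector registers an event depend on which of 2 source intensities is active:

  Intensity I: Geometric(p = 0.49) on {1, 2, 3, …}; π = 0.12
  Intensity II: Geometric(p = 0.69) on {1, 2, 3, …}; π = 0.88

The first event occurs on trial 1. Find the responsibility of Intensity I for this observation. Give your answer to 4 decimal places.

P(component k | x) = π_k·f_k(x) / marginal(x), where marginal(x) = Σ_j π_j·f_j(x).
Component likelihoods at x = 1:
  p_I = 0.49·(1−0.49)^0 = 0.49·1 = 0.49
  p_II = 0.69·(1−0.69)^0 = 0.69·1 = 0.69
Weight by the priors:
  π_I·p_I = 0.12 × 0.49 = 0.0588
  π_II·p_II = 0.88 × 0.69 = 0.6072
Evidence: 0.0588 + 0.6072 = 0.666
So the posterior for Intensity I is 0.0588 / 0.666 ≈ 0.0883.

0.0883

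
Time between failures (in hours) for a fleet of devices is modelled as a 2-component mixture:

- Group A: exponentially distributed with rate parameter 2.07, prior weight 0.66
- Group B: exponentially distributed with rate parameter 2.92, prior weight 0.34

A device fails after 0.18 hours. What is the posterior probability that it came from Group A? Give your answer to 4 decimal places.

0.6159

Apply Bayes' rule: the posterior for each component is proportional to its prior times its likelihood at x.
Exponential densities:
  p_A = 1.42611
  p_B = 1.72631
Weight by the priors:
  π_A·p_A = 0.66 × 1.42611 = 0.941231
  π_B·p_B = 0.34 × 1.72631 = 0.586944
Normaliser: 0.941231 + 0.586944 = 1.52817
P(Group A | 0.18 hours) = 0.941231 / 1.52817 ≈ 0.6159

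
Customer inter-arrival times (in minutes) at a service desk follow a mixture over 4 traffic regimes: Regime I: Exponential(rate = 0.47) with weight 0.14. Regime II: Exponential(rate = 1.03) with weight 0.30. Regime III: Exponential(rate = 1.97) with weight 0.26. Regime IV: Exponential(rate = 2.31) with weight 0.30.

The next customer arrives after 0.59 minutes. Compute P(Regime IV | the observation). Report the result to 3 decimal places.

0.319

By Bayes' theorem, P(k | x) = π_k f_k(x) / Σ_j π_j f_j(x).
Exponential densities:
  f_I = 0.356179
  f_II = 0.56094
  f_III = 0.616149
  f_IV = 0.59117
Unnormalised posteriors:
  π_I·f_I = 0.14 × 0.356179 = 0.049865
  π_II·f_II = 0.30 × 0.56094 = 0.168282
  π_III·f_III = 0.26 × 0.616149 = 0.160199
  π_IV·f_IV = 0.30 × 0.59117 = 0.177351
Sum: 0.049865 + 0.168282 + 0.160199 + 0.177351 = 0.555697
So the posterior for Regime IV is 0.177351 / 0.555697 ≈ 0.319.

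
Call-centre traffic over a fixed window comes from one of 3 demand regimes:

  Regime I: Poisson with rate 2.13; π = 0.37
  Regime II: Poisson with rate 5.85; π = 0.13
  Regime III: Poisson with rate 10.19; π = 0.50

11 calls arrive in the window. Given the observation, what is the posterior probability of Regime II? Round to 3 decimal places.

Apply Bayes' rule: the posterior for each component is proportional to its prior times its likelihood at x.
Component likelihoods at x = 11 calls:
  f_I = e^(−2.13)·2.13^11/11! = 1.21891e-05
  f_II = e^(−5.85)·5.85^11/11! = 0.0198124
  f_III = e^(−10.19)·10.19^11/11! = 0.115691
Prior × likelihood for each component:
  π_I·f_I = 0.37 × 1.21891e-05 = 4.50998e-06
  π_II·f_II = 0.13 × 0.0198124 = 0.00257561
  π_III·f_III = 0.50 × 0.115691 = 0.0578455
Normaliser: 4.50998e-06 + 0.00257561 + 0.0578455 = 0.0604256
Responsibility of Regime II: 0.00257561 / 0.0604256 ≈ 0.043

0.043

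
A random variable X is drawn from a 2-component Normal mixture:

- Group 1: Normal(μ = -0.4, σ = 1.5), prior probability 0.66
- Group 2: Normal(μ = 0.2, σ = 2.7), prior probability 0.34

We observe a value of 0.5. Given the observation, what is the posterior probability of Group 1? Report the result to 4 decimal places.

0.7460

The responsibility of component k is π_k f_k(x) divided by Σ_j π_j f_j(x).
Evaluate each component's likelihood at the observed value:
  L_1 = 0.22215
  L_2 = 0.146847
Weight by the priors:
  π_1·L_1 = 0.66 × 0.22215 = 0.146619
  π_2·L_2 = 0.34 × 0.146847 = 0.049928
Evidence: 0.146619 + 0.049928 = 0.196547
P(Group 1 | x) = 0.146619 / 0.196547 ≈ 0.7460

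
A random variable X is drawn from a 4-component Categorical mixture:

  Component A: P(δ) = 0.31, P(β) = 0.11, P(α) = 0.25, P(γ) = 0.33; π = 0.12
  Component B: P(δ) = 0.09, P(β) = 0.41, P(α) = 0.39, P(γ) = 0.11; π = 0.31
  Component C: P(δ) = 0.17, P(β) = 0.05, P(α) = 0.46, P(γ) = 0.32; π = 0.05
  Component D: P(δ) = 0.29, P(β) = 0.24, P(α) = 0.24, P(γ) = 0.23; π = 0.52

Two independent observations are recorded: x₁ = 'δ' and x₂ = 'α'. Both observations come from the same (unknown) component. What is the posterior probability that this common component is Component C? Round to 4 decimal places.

P(component k | x) = π_k·f_k(x) / marginal(x), where marginal(x) = Σ_j π_j·f_j(x).
Since both observations come from the same component, the likelihood for component k is f_k(x₁)·f_k(x₂).
  f_A = [0.31] × [0.25] = 0.0775
  f_B = [0.09] × [0.39] = 0.0351
  f_C = [0.17] × [0.46] = 0.0782
  f_D = [0.29] × [0.24] = 0.0696
Prior × likelihood for each component:
  π_A·f_A = 0.12 × 0.0775 = 0.0093
  π_B·f_B = 0.31 × 0.0351 = 0.010881
  π_C·f_C = 0.05 × 0.0782 = 0.00391
  π_D·f_D = 0.52 × 0.0696 = 0.036192
Normaliser: 0.0093 + 0.010881 + 0.00391 + 0.036192 = 0.060283
So the posterior for Component C is 0.00391 / 0.060283 ≈ 0.0649.

0.0649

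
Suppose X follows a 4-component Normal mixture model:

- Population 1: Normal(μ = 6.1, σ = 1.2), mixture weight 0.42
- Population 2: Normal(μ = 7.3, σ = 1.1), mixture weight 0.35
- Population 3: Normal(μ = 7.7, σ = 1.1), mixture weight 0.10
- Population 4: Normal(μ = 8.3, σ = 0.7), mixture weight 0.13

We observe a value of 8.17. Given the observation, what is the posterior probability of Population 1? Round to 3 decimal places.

Posterior ∝ prior × likelihood, so P(k | x) ∝ P(Z=k) f_k(x); normalise over all components.
Normal densities:
  f_1 = 0.0750896
  f_2 = 0.265267
  f_3 = 0.331035
  f_4 = 0.560174
Prior × likelihood for each component:
  P(Z=1)·f_1 = 0.42 × 0.0750896 = 0.0315377
  P(Z=2)·f_2 = 0.35 × 0.265267 = 0.0928436
  P(Z=3)·f_3 = 0.10 × 0.331035 = 0.0331035
  P(Z=4)·f_4 = 0.13 × 0.560174 = 0.0728226
Marginal: 0.0315377 + 0.0928436 + 0.0331035 + 0.0728226 = 0.230307
P(Population 1 | data) ≈ 0.137

0.137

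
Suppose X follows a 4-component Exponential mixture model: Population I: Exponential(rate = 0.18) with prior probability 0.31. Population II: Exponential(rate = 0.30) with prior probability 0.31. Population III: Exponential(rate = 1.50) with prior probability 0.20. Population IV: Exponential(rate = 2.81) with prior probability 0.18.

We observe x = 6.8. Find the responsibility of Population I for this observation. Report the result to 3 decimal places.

0.575

Apply Bayes' rule: the posterior for each component is proportional to its prior times its likelihood at x.
Component likelihoods at x = 6.8:
  f_I = 0.0529293
  f_II = 0.0390086
  f_III = 5.57555e-05
  f_IV = 1.41321e-08
Unnormalised posteriors:
  π_I·f_I = 0.31 × 0.0529293 = 0.0164081
  π_II·f_II = 0.31 × 0.0390086 = 0.0120927
  π_III·f_III = 0.20 × 5.57555e-05 = 1.11511e-05
  π_IV·f_IV = 0.18 × 1.41321e-08 = 2.54378e-09
Sum: 0.0164081 + 0.0120927 + 1.11511e-05 + 2.54378e-09 = 0.0285119
So the posterior for Population I is 0.0164081 / 0.0285119 ≈ 0.575.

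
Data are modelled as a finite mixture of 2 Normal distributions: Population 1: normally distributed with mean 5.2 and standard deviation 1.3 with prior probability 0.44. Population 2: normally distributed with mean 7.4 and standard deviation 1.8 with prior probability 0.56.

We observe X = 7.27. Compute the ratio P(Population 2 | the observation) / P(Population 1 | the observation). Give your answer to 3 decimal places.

Since P(k|x) ∝ P(Z=k) f_k(x), the posterior odds are P(Z=i) f_i(x) / (P(Z=j) f_j(x)).
Normal densities:
  f_1 = (1/(1.3·√(2π)))·exp(−(7.27−5.2)²/(2·1.3²)) = 0.306879·exp(-1.26772) = 0.0863778
  f_2 = (1/(1.8·√(2π)))·exp(−(7.27−7.4)²/(2·1.8²)) = 0.221635·exp(-0.00261) = 0.221057
0.123792 / 0.0380062 ≈ 3.257

3.257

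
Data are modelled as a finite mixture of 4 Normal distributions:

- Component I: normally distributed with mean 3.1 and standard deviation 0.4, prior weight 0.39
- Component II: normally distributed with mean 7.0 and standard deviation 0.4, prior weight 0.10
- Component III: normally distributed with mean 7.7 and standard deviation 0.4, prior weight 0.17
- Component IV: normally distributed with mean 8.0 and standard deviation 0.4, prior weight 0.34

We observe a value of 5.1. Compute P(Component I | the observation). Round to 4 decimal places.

0.5355

Posterior ∝ prior × likelihood, so P(k | x) ∝ π_k f_k(x); normalise over all components.
Component likelihoods at x = 5.1:
  p_I = 3.7168e-06
  p_II = 1.25738e-05
  p_III = 6.67389e-10
  p_IV = 3.84634e-12
Weight by the priors:
  π_I·p_I = 0.39 × 3.7168e-06 = 1.44955e-06
  π_II·p_II = 0.10 × 1.25738e-05 = 1.25738e-06
  π_III·p_III = 0.17 × 6.67389e-10 = 1.13456e-10
  π_IV·p_IV = 0.34 × 3.84634e-12 = 1.30776e-12
Normaliser: 1.44955e-06 + 1.25738e-06 + 1.13456e-10 + 1.30776e-12 = 2.70704e-06
So the posterior for Component I is 1.44955e-06 / 2.70704e-06 ≈ 0.5355.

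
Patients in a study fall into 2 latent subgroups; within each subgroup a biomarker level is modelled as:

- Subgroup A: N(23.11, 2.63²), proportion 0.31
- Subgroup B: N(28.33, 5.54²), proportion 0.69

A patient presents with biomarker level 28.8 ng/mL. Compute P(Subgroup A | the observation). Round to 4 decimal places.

Posterior ∝ prior × likelihood, so P(k | x) ∝ P(Z=k) f_k(x); normalise over all components.
Normal densities:
  f_A = 0.0146066
  f_B = 0.0717526
Multiply by the mixture weights:
  P(Z=A)·f_A = 0.31 × 0.0146066 = 0.00452803
  P(Z=B)·f_B = 0.69 × 0.0717526 = 0.0495093
Denominator: 0.00452803 + 0.0495093 = 0.0540373
P(Subgroup A | 28.8 ng/mL) ≈ 0.0838

0.0838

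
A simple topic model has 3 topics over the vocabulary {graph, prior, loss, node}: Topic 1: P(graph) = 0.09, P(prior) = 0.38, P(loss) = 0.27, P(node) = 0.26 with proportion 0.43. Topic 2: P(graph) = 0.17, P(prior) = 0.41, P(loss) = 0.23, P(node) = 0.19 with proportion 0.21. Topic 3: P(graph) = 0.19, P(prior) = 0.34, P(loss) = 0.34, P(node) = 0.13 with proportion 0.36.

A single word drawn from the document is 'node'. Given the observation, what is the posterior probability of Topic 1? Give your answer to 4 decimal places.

Posterior ∝ prior × likelihood, so P(k | x) ∝ P(Z=k) f_k(x); normalise over all components.
Categorical probabilities:
  L_1 = 0.26
  L_2 = 0.19
  L_3 = 0.13
Prior × likelihood for each component:
  P(Z=1)·L_1 = 0.43 × 0.26 = 0.1118
  P(Z=2)·L_2 = 0.21 × 0.19 = 0.0399
  P(Z=3)·L_3 = 0.36 × 0.13 = 0.0468
Normaliser: 0.1118 + 0.0399 + 0.0468 = 0.1985
Responsibility of Topic 1: 0.1118 / 0.1985 ≈ 0.5632

0.5632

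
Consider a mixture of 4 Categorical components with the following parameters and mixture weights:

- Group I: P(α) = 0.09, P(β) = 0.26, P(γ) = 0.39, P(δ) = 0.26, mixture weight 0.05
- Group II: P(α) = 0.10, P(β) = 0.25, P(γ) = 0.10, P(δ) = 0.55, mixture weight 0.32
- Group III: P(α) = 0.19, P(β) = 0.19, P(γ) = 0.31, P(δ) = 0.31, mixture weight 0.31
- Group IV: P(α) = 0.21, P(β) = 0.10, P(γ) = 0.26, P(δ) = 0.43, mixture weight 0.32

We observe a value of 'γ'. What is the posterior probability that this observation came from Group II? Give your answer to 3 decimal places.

0.139

P(component k | x) = P(Z=k)·f_k(x) / marginal(x), where marginal(x) = Σ_j P(Z=j)·f_j(x).
Categorical probabilities:
  L_I = 0.39
  L_II = 0.1
  L_III = 0.31
  L_IV = 0.26
Weight by the priors:
  P(Z=I)·L_I = 0.05 × 0.39 = 0.0195
  P(Z=II)·L_II = 0.32 × 0.1 = 0.032
  P(Z=III)·L_III = 0.31 × 0.31 = 0.0961
  P(Z=IV)·L_IV = 0.32 × 0.26 = 0.0832
Marginal: 0.0195 + 0.032 + 0.0961 + 0.0832 = 0.2308
P(Group II | the observation) ≈ 0.139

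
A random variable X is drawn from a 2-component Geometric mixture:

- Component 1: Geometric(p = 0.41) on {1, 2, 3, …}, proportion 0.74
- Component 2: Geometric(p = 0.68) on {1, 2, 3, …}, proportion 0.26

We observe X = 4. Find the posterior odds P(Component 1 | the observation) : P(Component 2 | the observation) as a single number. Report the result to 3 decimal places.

Since P(k|x) ∝ π_k f_k(x), the posterior odds are π_i f_i(x) / (π_j f_j(x)).
Component likelihoods at x = 4:
  f_1 = 0.41·(1−0.41)^3 = 0.41·0.205379 = 0.0842054
  f_2 = 0.68·(1−0.68)^3 = 0.68·0.032768 = 0.0222822
Odds = (0.74/0.26) × (0.0842054/0.0222822) = 2.84615 × 3.77904 ≈ 10.756

10.756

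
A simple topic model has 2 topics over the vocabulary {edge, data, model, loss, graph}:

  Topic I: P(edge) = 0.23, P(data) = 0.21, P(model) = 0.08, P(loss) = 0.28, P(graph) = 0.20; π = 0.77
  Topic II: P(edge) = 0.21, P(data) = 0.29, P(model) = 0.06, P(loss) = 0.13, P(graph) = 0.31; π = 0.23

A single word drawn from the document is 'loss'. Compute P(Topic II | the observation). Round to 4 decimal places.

By Bayes' theorem, P(k | x) = P(Z=k) f_k(x) / Σ_j P(Z=j) f_j(x).
Categorical probabilities:
  p_I = P(loss | comp) = 0.28
  p_II = P(loss | comp) = 0.13
Multiply by the mixture weights:
  P(Z=I)·p_I = 0.77 × 0.28 = 0.2156
  P(Z=II)·p_II = 0.23 × 0.13 = 0.0299
Normaliser: 0.2156 + 0.0299 = 0.2455
P(Topic II | data) = 0.0299 / 0.2455 ≈ 0.1218

0.1218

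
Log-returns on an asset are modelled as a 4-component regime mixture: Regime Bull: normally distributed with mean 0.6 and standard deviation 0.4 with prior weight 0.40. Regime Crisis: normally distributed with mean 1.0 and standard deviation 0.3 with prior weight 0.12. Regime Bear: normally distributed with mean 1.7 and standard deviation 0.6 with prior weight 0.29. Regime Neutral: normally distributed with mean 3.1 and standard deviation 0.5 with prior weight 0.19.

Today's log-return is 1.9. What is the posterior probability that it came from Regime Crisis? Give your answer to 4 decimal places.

0.0091

By Bayes' theorem, P(k | x) = π_k f_k(x) / Σ_j π_j f_j(x).
Component likelihoods at x = 1.9:
  p_Bull = 0.00507262
  p_Crisis = 0.0147728
  p_Bear = 0.628972
  p_Neutral = 0.0447891
Weight by the priors:
  π_Bull·p_Bull = 0.40 × 0.00507262 = 0.00202905
  π_Crisis·p_Crisis = 0.12 × 0.0147728 = 0.00177274
  π_Bear·p_Bear = 0.29 × 0.628972 = 0.182402
  π_Neutral·p_Neutral = 0.19 × 0.0447891 = 0.00850992
Marginal: 0.00202905 + 0.00177274 + 0.182402 + 0.00850992 = 0.194714
P(Regime Crisis | the observation) ≈ 0.0091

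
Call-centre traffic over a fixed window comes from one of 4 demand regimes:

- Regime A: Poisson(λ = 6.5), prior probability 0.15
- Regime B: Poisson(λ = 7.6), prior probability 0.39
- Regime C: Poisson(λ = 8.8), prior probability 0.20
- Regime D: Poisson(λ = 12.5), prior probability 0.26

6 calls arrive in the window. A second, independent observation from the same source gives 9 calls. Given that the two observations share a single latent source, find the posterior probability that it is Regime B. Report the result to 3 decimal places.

Posterior ∝ prior × likelihood, so P(k | x) ∝ w_k f_k(x); normalise over all components.
Since both observations come from the same component, the likelihood for component k is f_k(x₁)·f_k(x₂).
  f_A = [e^(−6.5)·6.5^6/6! = 0.157483] × [0.085811] = 0.0135138
  f_B = [e^(−7.6)·7.6^6/6! = 0.13394] × [0.11666] = 0.0156254
  f_C = [e^(−8.8)·8.8^6/6! = 0.0972237] × [0.131459] = 0.0127809
  f_D = [e^(−12.5)·12.5^6/6! = 0.0197445] × [0.0765149] = 0.00151075
Unnormalised posteriors:
  w_A·f_A = 0.15 × 0.0135138 = 0.00202707
  w_B·f_B = 0.39 × 0.0156254 = 0.00609392
  w_C·f_C = 0.20 × 0.0127809 = 0.00255618
  w_D·f_D = 0.26 × 0.00151075 = 0.000392795
Normaliser: 0.00202707 + 0.00609392 + 0.00255618 + 0.000392795 = 0.01107
So the posterior for Regime B is 0.00609392 / 0.01107 ≈ 0.550.

0.550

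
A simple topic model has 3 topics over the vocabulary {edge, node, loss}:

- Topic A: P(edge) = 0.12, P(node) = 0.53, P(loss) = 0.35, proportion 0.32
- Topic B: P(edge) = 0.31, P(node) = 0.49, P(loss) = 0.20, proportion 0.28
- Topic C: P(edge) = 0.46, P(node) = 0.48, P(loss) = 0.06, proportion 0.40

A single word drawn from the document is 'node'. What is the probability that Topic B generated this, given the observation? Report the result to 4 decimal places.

0.2751

Posterior ∝ prior × likelihood, so P(k | x) ∝ P(Z=k) f_k(x); normalise over all components.
Categorical probabilities:
  p_A = 0.53
  p_B = 0.49
  p_C = 0.48
Weight by the priors:
  P(Z=A)·p_A = 0.32 × 0.53 = 0.1696
  P(Z=B)·p_B = 0.28 × 0.49 = 0.1372
  P(Z=C)·p_C = 0.40 × 0.48 = 0.192
Sum: 0.1696 + 0.1372 + 0.192 = 0.4988
P(Topic B | 'node') ≈ 0.2751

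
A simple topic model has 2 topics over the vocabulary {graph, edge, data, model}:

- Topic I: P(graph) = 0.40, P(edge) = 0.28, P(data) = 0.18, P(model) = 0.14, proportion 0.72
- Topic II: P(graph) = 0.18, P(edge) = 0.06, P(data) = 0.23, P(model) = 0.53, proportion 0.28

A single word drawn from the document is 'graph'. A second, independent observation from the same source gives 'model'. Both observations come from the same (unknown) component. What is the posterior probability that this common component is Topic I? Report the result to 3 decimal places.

0.602

The responsibility of component k is P(Z=k) f_k(x) divided by Σ_j P(Z=j) f_j(x).
Since both observations come from the same component, the likelihood for component k is f_k(x₁)·f_k(x₂).
  p_I = [0.4] × [0.14] = 0.056
  p_II = [0.18] × [0.53] = 0.0954
Unnormalised posteriors:
  P(Z=I)·p_I = 0.72 × 0.056 = 0.04032
  P(Z=II)·p_II = 0.28 × 0.0954 = 0.026712
Denominator: 0.04032 + 0.026712 = 0.067032
Responsibility of Topic I: 0.04032 / 0.067032 ≈ 0.602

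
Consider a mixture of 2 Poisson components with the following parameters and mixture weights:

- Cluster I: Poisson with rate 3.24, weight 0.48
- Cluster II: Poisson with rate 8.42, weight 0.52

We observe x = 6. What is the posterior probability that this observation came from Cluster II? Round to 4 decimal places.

By Bayes' theorem, P(k | x) = P(Z=k) f_k(x) / Σ_j P(Z=j) f_j(x).
Component likelihoods at x = 6:
  p_I = e^(−3.24)·3.24^6/6! = 0.062925
  p_II = e^(−8.42)·8.42^6/6! = 0.109089
Multiply by the mixture weights:
  P(Z=I)·p_I = 0.48 × 0.062925 = 0.030204
  P(Z=II)·p_II = 0.52 × 0.109089 = 0.0567262
Evidence: 0.030204 + 0.0567262 = 0.0869302
P(Cluster II | data) = 0.0567262 / 0.0869302 ≈ 0.6525

0.6525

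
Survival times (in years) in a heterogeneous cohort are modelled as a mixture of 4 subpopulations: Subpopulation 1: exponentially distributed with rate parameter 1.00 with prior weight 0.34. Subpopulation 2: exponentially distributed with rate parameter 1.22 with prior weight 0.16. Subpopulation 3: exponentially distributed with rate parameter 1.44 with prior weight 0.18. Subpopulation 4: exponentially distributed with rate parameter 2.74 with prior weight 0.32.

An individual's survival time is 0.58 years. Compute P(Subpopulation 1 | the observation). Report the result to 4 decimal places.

Posterior ∝ prior × likelihood, so P(k | x) ∝ π_k f_k(x); normalise over all components.
Component likelihoods at x = 0.58 years:
  f_1 = 1.00·e^(−1.00·0.58) = 1.00·e^(−0.5800) = 0.559898
  f_2 = 1.22·e^(−1.22·0.58) = 1.22·e^(−0.7076) = 0.601247
  f_3 = 1.44·e^(−1.44·0.58) = 1.44·e^(−0.8352) = 0.624654
  f_4 = 2.74·e^(−2.74·0.58) = 2.74·e^(−1.5892) = 0.559203
Weight by the priors:
  π_1·f_1 = 0.34 × 0.559898 = 0.190365
  π_2·f_2 = 0.16 × 0.601247 = 0.0961995
  π_3·f_3 = 0.18 × 0.624654 = 0.112438
  π_4·f_4 = 0.32 × 0.559203 = 0.178945
Denominator: 0.190365 + 0.0961995 + 0.112438 + 0.178945 = 0.577948
P(Subpopulation 1 | data) = 0.190365 / 0.577948 ≈ 0.3294

0.3294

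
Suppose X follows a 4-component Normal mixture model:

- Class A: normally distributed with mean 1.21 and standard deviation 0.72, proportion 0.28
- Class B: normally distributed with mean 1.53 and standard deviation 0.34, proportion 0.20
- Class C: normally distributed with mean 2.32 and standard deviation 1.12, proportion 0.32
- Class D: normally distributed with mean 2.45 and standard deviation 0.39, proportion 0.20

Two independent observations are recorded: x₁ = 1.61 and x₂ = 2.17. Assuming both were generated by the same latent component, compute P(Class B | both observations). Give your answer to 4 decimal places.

0.3654

By Bayes' theorem, P(k | x) = P(Z=k) f_k(x) / Σ_j P(Z=j) f_j(x).
Since both observations come from the same component, the likelihood for component k is f_k(x₁)·f_k(x₂).
  f_A = [0.47485] × [0.227792] = 0.108167
  f_B = [1.14132] × [0.199537] = 0.227737
  f_C = [0.291359] × [0.353018] = 0.102855
  f_D = [0.100574] × [0.790527] = 0.0795069
Prior × likelihood for each component:
  P(Z=A)·f_A = 0.28 × 0.108167 = 0.0302868
  P(Z=B)·f_B = 0.20 × 0.227737 = 0.0455473
  P(Z=C)·f_C = 0.32 × 0.102855 = 0.0329136
  P(Z=D)·f_D = 0.20 × 0.0795069 = 0.0159014
Sum: 0.0302868 + 0.0455473 + 0.0329136 + 0.0159014 = 0.124649
P(Class B | x) = 0.0455473 / 0.124649 ≈ 0.3654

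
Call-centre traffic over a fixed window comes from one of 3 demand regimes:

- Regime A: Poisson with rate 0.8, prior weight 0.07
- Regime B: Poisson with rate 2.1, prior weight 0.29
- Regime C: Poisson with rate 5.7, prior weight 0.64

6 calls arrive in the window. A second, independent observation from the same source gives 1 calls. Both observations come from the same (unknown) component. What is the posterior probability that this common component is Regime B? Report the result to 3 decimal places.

0.358

Apply Bayes' rule: the posterior for each component is proportional to its prior times its likelihood at x.
Since both observations come from the same component, the likelihood for component k is f_k(x₁)·f_k(x₂).
  f_A = [e^(−0.8)·0.8^6/6! = 0.000163596] × [0.359463] = 5.88066e-05
  f_B = [e^(−2.1)·2.1^6/6! = 0.014587] × [0.257158] = 0.00375116
  f_C = [e^(−5.7)·5.7^6/6! = 0.159382] × [0.019072] = 0.00303973
Unnormalised posteriors:
  π_A·f_A = 0.07 × 5.88066e-05 = 4.11646e-06
  π_B·f_B = 0.29 × 0.00375116 = 0.00108784
  π_C·f_C = 0.64 × 0.00303973 = 0.00194542
Normaliser: 4.11646e-06 + 0.00108784 + 0.00194542 = 0.00303738
Responsibility of Regime B: 0.00108784 / 0.00303738 ≈ 0.358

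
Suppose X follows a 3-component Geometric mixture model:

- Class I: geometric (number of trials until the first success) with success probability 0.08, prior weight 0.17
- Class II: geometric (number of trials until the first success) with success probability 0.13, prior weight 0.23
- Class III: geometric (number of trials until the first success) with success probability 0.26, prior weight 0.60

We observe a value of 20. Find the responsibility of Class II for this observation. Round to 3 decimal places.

0.391

Posterior ∝ prior × likelihood, so P(k | x) ∝ w_k f_k(x); normalise over all components.
Geometric probabilities:
  p_I = 0.08·(1−0.08)^19 = 0.08·0.205101 = 0.0164081
  p_II = 0.13·(1−0.13)^19 = 0.13·0.0709359 = 0.00922166
  p_III = 0.26·(1−0.26)^19 = 0.26·0.00327644 = 0.000851875
Prior × likelihood for each component:
  w_I·p_I = 0.17 × 0.0164081 = 0.00278938
  w_II·p_II = 0.23 × 0.00922166 = 0.00212098
  w_III·p_III = 0.60 × 0.000851875 = 0.000511125
Denominator: 0.00278938 + 0.00212098 + 0.000511125 = 0.00542149
P(Class II | 20) ≈ 0.391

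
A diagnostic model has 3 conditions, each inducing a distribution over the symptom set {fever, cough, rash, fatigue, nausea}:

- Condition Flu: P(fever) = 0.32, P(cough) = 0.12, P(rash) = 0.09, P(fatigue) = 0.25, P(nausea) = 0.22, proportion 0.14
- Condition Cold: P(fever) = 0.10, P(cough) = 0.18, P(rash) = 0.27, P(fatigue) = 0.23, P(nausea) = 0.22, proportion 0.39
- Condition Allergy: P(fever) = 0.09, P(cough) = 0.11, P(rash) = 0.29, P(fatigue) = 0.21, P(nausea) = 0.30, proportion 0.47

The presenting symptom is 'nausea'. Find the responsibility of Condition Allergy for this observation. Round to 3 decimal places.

Posterior ∝ prior × likelihood, so P(k | x) ∝ π_k f_k(x); normalise over all components.
Evaluate each component's likelihood at the observed value:
  p_Flu = P(nausea | comp) = 0.22
  p_Cold = P(nausea | comp) = 0.22
  p_Allergy = P(nausea | comp) = 0.30
Multiply by the mixture weights:
  π_Flu·p_Flu = 0.14 × 0.22 = 0.0308
  π_Cold·p_Cold = 0.39 × 0.22 = 0.0858
  π_Allergy·p_Allergy = 0.47 × 0.3 = 0.141
Marginal: 0.0308 + 0.0858 + 0.141 = 0.2576
Responsibility of Condition Allergy: 0.141 / 0.2576 ≈ 0.547

0.547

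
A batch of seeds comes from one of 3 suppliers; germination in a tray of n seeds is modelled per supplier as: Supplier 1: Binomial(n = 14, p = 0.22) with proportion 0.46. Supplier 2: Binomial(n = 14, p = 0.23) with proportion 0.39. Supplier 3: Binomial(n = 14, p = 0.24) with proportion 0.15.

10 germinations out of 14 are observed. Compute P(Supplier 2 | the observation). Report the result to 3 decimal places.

0.425

P(component k | x) = π_k·f_k(x) / marginal(x), where marginal(x) = Σ_j π_j·f_j(x).
Component likelihoods at x = 10 germinations out of 14:
  f_1 = C(14,10)·0.22^10·0.78^4 = 1001·2.65599e-07·0.370151 = 9.841e-05
  f_2 = C(14,10)·0.23^10·0.77^4 = 1001·4.14265e-07·0.35153 = 0.000145772
  f_3 = C(14,10)·0.24^10·0.76^4 = 1001·6.34034e-07·0.333622 = 0.000211739
Multiply by the mixture weights:
  π_1·f_1 = 0.46 × 9.841e-05 = 4.52686e-05
  π_2·f_2 = 0.39 × 0.000145772 = 5.68512e-05
  π_3·f_3 = 0.15 × 0.000211739 = 3.17609e-05
Normaliser: 4.52686e-05 + 5.68512e-05 + 3.17609e-05 = 0.000133881
Responsibility of Supplier 2: 5.68512e-05 / 0.000133881 ≈ 0.425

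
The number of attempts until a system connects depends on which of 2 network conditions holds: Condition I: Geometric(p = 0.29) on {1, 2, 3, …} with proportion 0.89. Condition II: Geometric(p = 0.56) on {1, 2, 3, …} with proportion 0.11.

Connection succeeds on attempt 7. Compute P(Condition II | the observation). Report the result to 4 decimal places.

0.0133

Posterior ∝ prior × likelihood, so P(k | x) ∝ π_k f_k(x); normalise over all components.
Geometric probabilities:
  L_I = 0.29·(1−0.29)^6 = 0.29·0.1281 = 0.0371491
  L_II = 0.56·(1−0.56)^6 = 0.56·0.00725631 = 0.00406354
Prior × likelihood for each component:
  π_I·L_I = 0.89 × 0.0371491 = 0.0330627
  π_II·L_II = 0.11 × 0.00406354 = 0.000446989
Normaliser: 0.0330627 + 0.000446989 = 0.0335097
P(Condition II | the observation) = 0.000446989 / 0.0335097 ≈ 0.0133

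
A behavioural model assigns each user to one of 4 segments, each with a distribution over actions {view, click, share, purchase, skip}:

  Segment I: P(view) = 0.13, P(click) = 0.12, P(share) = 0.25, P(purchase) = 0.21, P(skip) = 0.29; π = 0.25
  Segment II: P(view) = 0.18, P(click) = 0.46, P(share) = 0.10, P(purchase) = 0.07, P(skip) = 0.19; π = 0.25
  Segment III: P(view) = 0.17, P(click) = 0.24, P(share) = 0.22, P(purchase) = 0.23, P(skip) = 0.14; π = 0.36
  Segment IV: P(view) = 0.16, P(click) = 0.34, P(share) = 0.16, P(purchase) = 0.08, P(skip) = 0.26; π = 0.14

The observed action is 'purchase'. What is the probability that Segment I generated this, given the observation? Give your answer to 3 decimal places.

Posterior ∝ prior × likelihood, so P(k | x) ∝ π_k f_k(x); normalise over all components.
Evaluate each component's likelihood at the observed value:
  f_I = P(purchase | comp) = 0.21
  f_II = P(purchase | comp) = 0.07
  f_III = P(purchase | comp) = 0.23
  f_IV = P(purchase | comp) = 0.08
Weight by the priors:
  π_I·f_I = 0.25 × 0.21 = 0.0525
  π_II·f_II = 0.25 × 0.07 = 0.0175
  π_III·f_III = 0.36 × 0.23 = 0.0828
  π_IV·f_IV = 0.14 × 0.08 = 0.0112
Sum: 0.0525 + 0.0175 + 0.0828 + 0.0112 = 0.164
Responsibility of Segment I: 0.0525 / 0.164 ≈ 0.320

0.320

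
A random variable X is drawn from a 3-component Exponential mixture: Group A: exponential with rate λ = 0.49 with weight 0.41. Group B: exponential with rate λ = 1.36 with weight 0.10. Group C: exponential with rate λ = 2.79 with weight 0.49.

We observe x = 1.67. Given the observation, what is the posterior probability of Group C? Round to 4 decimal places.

P(component k | x) = P(Z=k)·f_k(x) / marginal(x), where marginal(x) = Σ_j P(Z=j)·f_j(x).
Evaluate each component's likelihood at the observed value:
  f_A = 0.216179
  f_B = 0.140336
  f_C = 0.0264299
Unnormalised posteriors:
  P(Z=A)·f_A = 0.41 × 0.216179 = 0.0886333
  P(Z=B)·f_B = 0.10 × 0.140336 = 0.0140336
  P(Z=C)·f_C = 0.49 × 0.0264299 = 0.0129507
Denominator: 0.0886333 + 0.0140336 + 0.0129507 = 0.115618
P(Group C | data) ≈ 0.1120

0.1120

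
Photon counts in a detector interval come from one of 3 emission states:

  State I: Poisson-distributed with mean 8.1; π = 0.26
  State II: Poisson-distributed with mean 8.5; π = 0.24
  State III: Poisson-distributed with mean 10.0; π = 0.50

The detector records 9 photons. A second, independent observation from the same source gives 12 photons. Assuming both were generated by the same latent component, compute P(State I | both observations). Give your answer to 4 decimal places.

P(component k | x) = π_k·f_k(x) / marginal(x), where marginal(x) = Σ_j π_j·f_j(x).
Since both observations come from the same component, the likelihood for component k is f_k(x₁)·f_k(x₂).
  f_I = [e^(−8.1)·8.1^9/9! = 0.12555] × [0.0505473] = 0.00634622
  f_II = [e^(−8.5)·8.5^9/9! = 0.129869] × [0.0604209] = 0.00784678
  f_III = [e^(−10.0)·10.0^9/9! = 0.12511] × [0.0947803] = 0.011858
Multiply by the mixture weights:
  π_I·f_I = 0.26 × 0.00634622 = 0.00165002
  π_II·f_II = 0.24 × 0.00784678 = 0.00188323
  π_III·f_III = 0.50 × 0.011858 = 0.00592899
Denominator: 0.00165002 + 0.00188323 + 0.00592899 = 0.00946223
Responsibility of State I: 0.00165002 / 0.00946223 ≈ 0.1744

0.1744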